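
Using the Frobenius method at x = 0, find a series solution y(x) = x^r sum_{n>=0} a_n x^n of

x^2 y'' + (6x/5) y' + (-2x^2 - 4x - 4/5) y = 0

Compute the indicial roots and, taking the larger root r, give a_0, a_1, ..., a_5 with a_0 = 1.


Write in Frobenius form y'' + (p(x)/x) y' + (q(x)/x^2) y = 0:
  p(x) = 6/5,  q(x) = -2x^2 - 4x - 4/5.
Indicial equation: r(r-1) + (6/5) r + (-4/5) = 0 -> roots r_1 = 4/5, r_2 = -1.
Take r = r_1 = 4/5. Let y(x) = x^r sum_{n>=0} a_n x^n with a_0 = 1.
Substitute y = x^r sum a_n x^n and match x^{r+n}. The recurrence is
  D(n) a_n - 4 a_{n-1} - 2 a_{n-2} = 0,  where D(n) = (r+n)(r+n-1) + (6/5)(r+n) + (-4/5).
  a_n = [4 a_{n-1} + 2 a_{n-2}] / D(n).
Since the indicial polynomial factors as (r - r_1)(r - r_2), D(n) = (r_1 + n - r_1)(r_1 + n - r_2) = n(n + 9/5).
Evaluating step by step (a_0 = 1):
  n = 1: D(1) = 1(1 + 9/5) = 14/5; numerator = 4(1) = 4; a_1 = (4)/(14/5) = 10/7
  n = 2: D(2) = 2(2 + 9/5) = 38/5; numerator = 4(10/7) + 2(1) = 54/7; a_2 = (54/7)/(38/5) = 135/133
  n = 3: D(3) = 3(3 + 9/5) = 72/5; numerator = 4(135/133) + 2(10/7) = 920/133; a_3 = (920/133)/(72/5) = 575/1197
  n = 4: D(4) = 4(4 + 9/5) = 116/5; numerator = 4(575/1197) + 2(135/133) = 4730/1197; a_4 = (4730/1197)/(116/5) = 11825/69426
  n = 5: D(5) = 5(5 + 9/5) = 34; numerator = 4(11825/69426) + 2(575/1197) = 1000/609; a_5 = (1000/609)/(34) = 500/10353

r = 4/5; a_0 = 1; a_1 = 10/7; a_2 = 135/133; a_3 = 575/1197; a_4 = 11825/69426; a_5 = 500/10353


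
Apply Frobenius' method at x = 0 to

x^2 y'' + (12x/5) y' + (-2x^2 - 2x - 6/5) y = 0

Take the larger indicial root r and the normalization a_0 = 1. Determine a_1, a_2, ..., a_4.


Write in Frobenius form y'' + (p(x)/x) y' + (q(x)/x^2) y = 0:
  p(x) = 12/5,  q(x) = -2x^2 - 2x - 6/5.
Indicial equation: r(r-1) + (12/5) r + (-6/5) = 0 -> roots r_1 = 3/5, r_2 = -2.
Take r = r_1 = 3/5. Let y(x) = x^r sum_{n>=0} a_n x^n with a_0 = 1.
Substitute y = x^r sum a_n x^n and match x^{r+n}. The recurrence is
  D(n) a_n - 2 a_{n-1} - 2 a_{n-2} = 0,  where D(n) = (r+n)(r+n-1) + (12/5)(r+n) + (-6/5).
  a_n = [2 a_{n-1} + 2 a_{n-2}] / D(n).
Since the indicial polynomial factors as (r - r_1)(r - r_2), D(n) = (r_1 + n - r_1)(r_1 + n - r_2) = n(n + 13/5).
Evaluating step by step (a_0 = 1):
  n = 1: D(1) = 1(1 + 13/5) = 18/5; numerator = 2(1) = 2; a_1 = (2)/(18/5) = 5/9
  n = 2: D(2) = 2(2 + 13/5) = 46/5; numerator = 2(5/9) + 2(1) = 28/9; a_2 = (28/9)/(46/5) = 70/207
  n = 3: D(3) = 3(3 + 13/5) = 84/5; numerator = 2(70/207) + 2(5/9) = 370/207; a_3 = (370/207)/(84/5) = 925/8694
  n = 4: D(4) = 4(4 + 13/5) = 132/5; numerator = 2(925/8694) + 2(70/207) = 3865/4347; a_4 = (3865/4347)/(132/5) = 19325/573804

r = 3/5; a_0 = 1; a_1 = 5/9; a_2 = 70/207; a_3 = 925/8694; a_4 = 19325/573804


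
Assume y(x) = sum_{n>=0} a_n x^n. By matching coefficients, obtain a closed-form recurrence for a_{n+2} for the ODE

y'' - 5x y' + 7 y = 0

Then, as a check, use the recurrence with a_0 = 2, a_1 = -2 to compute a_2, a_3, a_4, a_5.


Substitute y = sum_n a_n x^n.
y''(x) has coefficient (n+2)(n+1) a_{n+2} at x^n;
-5 x y'(x) has coefficient -5 n a_n at x^n (shift);
7 y(x) has coefficient 7 a_n at x^n.
Matching x^n: (n+2)(n+1) a_{n+2} + (-5n + 7) a_n = 0.
Thus a_{n+2} = (5n - 7) / ((n+1)(n+2)) * a_n.

Check with a_0 = 2, a_1 = -2 (apply the recurrence for n = 0, 1, 2, 3): a_0 = 2, a_1 = -2, a_2 = -7, a_3 = 2/3, a_4 = -7/4, a_5 = 4/15.

a_(n+2) = (5n - 7) / ((n+1)(n+2)) * a_n; check: a_0 = 2, a_1 = -2, a_2 = -7, a_3 = 2/3, a_4 = -7/4, a_5 = 4/15


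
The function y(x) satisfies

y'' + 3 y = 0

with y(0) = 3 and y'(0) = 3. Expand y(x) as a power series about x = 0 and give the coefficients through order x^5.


Ansatz: y(x) = sum_{n>=0} a_n x^n, so y'(x) = sum_{n>=1} n a_n x^(n-1) and y''(x) = sum_{n>=2} n(n-1) a_n x^(n-2).
Substitute into P(x) y'' + Q(x) y' + R(x) y = 0 with P(x) = 1, Q(x) = 0, R(x) = 3, and match powers of x.
Initial conditions: a_0 = 3, a_1 = 3.
Setting the coefficient of each power of x to zero and solving order by order (substituting the coefficients already found):
  x^0: 2 a_2 + 3 a_0 = 0  ->  2 a_2 = -3 a_0 = -9  ->  a_2 = -9/2
  x^1: 6 a_3 + 3 a_1 = 0  ->  6 a_3 = -3 a_1 = -9  ->  a_3 = -3/2
  x^2: 12 a_4 + 3 a_2 = 0  ->  12 a_4 = -3 a_2 = 27/2  ->  a_4 = 9/8
  x^3: 20 a_5 + 3 a_3 = 0  ->  20 a_5 = -3 a_3 = 9/2  ->  a_5 = 9/40
Truncated series: y(x) = 3 + 3 x - (9/2) x^2 - (3/2) x^3 + (9/8) x^4 + (9/40) x^5 + O(x^6).

a_0 = 3; a_1 = 3; a_2 = -9/2; a_3 = -3/2; a_4 = 9/8; a_5 = 9/40


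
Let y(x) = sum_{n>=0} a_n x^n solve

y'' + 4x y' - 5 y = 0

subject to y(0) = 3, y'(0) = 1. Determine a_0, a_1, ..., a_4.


Ansatz: y(x) = sum_{n>=0} a_n x^n, so y'(x) = sum_{n>=1} n a_n x^(n-1) and y''(x) = sum_{n>=2} n(n-1) a_n x^(n-2).
Substitute into P(x) y'' + Q(x) y' + R(x) y = 0 with P(x) = 1, Q(x) = 4x, R(x) = -5, and match powers of x.
Initial conditions: a_0 = 3, a_1 = 1.
Setting the coefficient of each power of x to zero and solving order by order (substituting the coefficients already found):
  x^0: 2 a_2 - 5 a_0 = 0  ->  2 a_2 = 5 a_0 = 15  ->  a_2 = 15/2
  x^1: 6 a_3 - a_1 = 0  ->  6 a_3 = a_1 = 1  ->  a_3 = 1/6
  x^2: 12 a_4 + 3 a_2 = 0  ->  12 a_4 = -3 a_2 = -45/2  ->  a_4 = -15/8
Truncated series: y(x) = 3 + x + (15/2) x^2 + (1/6) x^3 - (15/8) x^4 + O(x^5).

a_0 = 3; a_1 = 1; a_2 = 15/2; a_3 = 1/6; a_4 = -15/8


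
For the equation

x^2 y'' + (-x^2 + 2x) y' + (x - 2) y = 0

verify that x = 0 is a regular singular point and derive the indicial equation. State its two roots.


Divide by x^2 to reach normal form y'' + P_1(x) y' + P_2(x) y = 0 with P_1(x) = -1 + 2/x and P_2(x) = 1/x - 2/x^2.
x = 0 is a singular point because the y'-coefficient -1 + 2/x has a pole at x = 0 and the y-coefficient 1/x - 2/x^2 has a pole at x = 0.
It is a regular singular point because x P_1(x) = p(x) = 2 - x and x^2 P_2(x) = q(x) = x - 2 are polynomials, hence analytic at x = 0.
p(0) = 2,  q(0) = -2.
Indicial equation: r(r-1) + p(0) r + q(0) = 0, i.e. r^2 + (p(0) - 1) r + q(0) = 0, i.e. r^2 + 1 r - 2 = 0.
Discriminant: (1)^2 - 4(-2) = 9, so r = (-1 ± 3)/2.
Solving: r_1 = 1, r_2 = -2.

indicial: r^2 + 1 r - 2 = 0; roots r_1 = 1, r_2 = -2


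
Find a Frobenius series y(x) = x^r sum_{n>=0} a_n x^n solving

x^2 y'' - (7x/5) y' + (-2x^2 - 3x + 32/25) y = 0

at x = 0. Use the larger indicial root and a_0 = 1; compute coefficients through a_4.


Write in Frobenius form y'' + (p(x)/x) y' + (q(x)/x^2) y = 0:
  p(x) = -7/5,  q(x) = -2x^2 - 3x + 32/25.
Indicial equation: r(r-1) + (-7/5) r + (32/25) = 0 -> roots r_1 = 8/5, r_2 = 4/5.
Take r = r_1 = 8/5. Let y(x) = x^r sum_{n>=0} a_n x^n with a_0 = 1.
Substitute y = x^r sum a_n x^n and match x^{r+n}. The recurrence is
  D(n) a_n - 3 a_{n-1} - 2 a_{n-2} = 0,  where D(n) = (r+n)(r+n-1) + (-7/5)(r+n) + (32/25).
  a_n = [3 a_{n-1} + 2 a_{n-2}] / D(n).
Since the indicial polynomial factors as (r - r_1)(r - r_2), D(n) = (r_1 + n - r_1)(r_1 + n - r_2) = n(n + 4/5).
Evaluating step by step (a_0 = 1):
  n = 1: D(1) = 1(1 + 4/5) = 9/5; numerator = 3(1) = 3; a_1 = (3)/(9/5) = 5/3
  n = 2: D(2) = 2(2 + 4/5) = 28/5; numerator = 3(5/3) + 2(1) = 7; a_2 = (7)/(28/5) = 5/4
  n = 3: D(3) = 3(3 + 4/5) = 57/5; numerator = 3(5/4) + 2(5/3) = 85/12; a_3 = (85/12)/(57/5) = 425/684
  n = 4: D(4) = 4(4 + 4/5) = 96/5; numerator = 3(425/684) + 2(5/4) = 995/228; a_4 = (995/228)/(96/5) = 4975/21888

r = 8/5; a_0 = 1; a_1 = 5/3; a_2 = 5/4; a_3 = 425/684; a_4 = 4975/21888


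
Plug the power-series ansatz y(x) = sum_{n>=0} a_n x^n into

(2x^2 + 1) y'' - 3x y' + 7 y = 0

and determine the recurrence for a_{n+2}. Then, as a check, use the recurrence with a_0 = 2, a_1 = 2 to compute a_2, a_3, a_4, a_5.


Substitute y = sum_n a_n x^n.
(1 + 2 x^2) y'' contributes (n+2)(n+1) a_{n+2} + 2 n(n-1) a_n at x^n.
-3 x y'(x) contributes -3 n a_n at x^n.
7 y(x) contributes 7 a_n at x^n.
Matching x^n: (n+2)(n+1) a_{n+2} + (2 n(n-1) - 3 n + 7) a_n = 0.
Thus a_{n+2} = (-2 n(n-1) + 3 n - 7) / ((n+1)(n+2)) * a_n.

Check with a_0 = 2, a_1 = 2 (apply the recurrence for n = 0, 1, 2, 3): a_0 = 2, a_1 = 2, a_2 = -7, a_3 = -4/3, a_4 = 35/12, a_5 = 2/3.

a_(n+2) = (-2 n(n-1) + 3 n - 7) / ((n+1)(n+2)) * a_n; check: a_0 = 2, a_1 = 2, a_2 = -7, a_3 = -4/3, a_4 = 35/12, a_5 = 2/3


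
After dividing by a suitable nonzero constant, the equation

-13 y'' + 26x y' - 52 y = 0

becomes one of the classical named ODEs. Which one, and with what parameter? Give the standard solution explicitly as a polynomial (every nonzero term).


All three coefficients share the factor -13; dividing through by -13 gives  y'' - 2x y' + 4 y = 0.
This matches the Hermite equation y'' - 2x y' + 2n y = 0 with 2n = 4, so n = 2; the polynomial solution is H_2(x).
With y = sum_k a_k x^k, matching x^k gives (k+2)(k+1) a_{k+2} = 2(k - n) a_k = 2(k - 2) a_k. The right side vanishes at k = 2, so the series with the parity of 2 terminates at degree 2.
Standard normalization: leading coefficient of H_n is 2^n, so a_2 = 2^2 = 4. Work downward with a_k = (k+1)(k+2) a_{k+2} / (2(k - n)):
  a_0 = (1)(2)(4) / (2(0 - 2)) = 8/(-4) = -2
Hence H_2(x) = 4 x^2 - 2.

H_2(x); series = 4 x^2 - 2


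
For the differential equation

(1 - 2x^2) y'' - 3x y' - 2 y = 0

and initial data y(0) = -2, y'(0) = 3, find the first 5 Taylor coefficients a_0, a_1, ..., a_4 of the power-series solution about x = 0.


Ansatz: y(x) = sum_{n>=0} a_n x^n, so y'(x) = sum_{n>=1} n a_n x^(n-1) and y''(x) = sum_{n>=2} n(n-1) a_n x^(n-2).
Substitute into P(x) y'' + Q(x) y' + R(x) y = 0 with P(x) = 1 - 2x^2, Q(x) = -3x, R(x) = -2, and match powers of x.
Initial conditions: a_0 = -2, a_1 = 3.
Setting the coefficient of each power of x to zero and solving order by order (substituting the coefficients already found):
  x^0: 2 a_2 - 2 a_0 = 0  ->  2 a_2 = 2 a_0 = -4  ->  a_2 = -2
  x^1: 6 a_3 - 5 a_1 = 0  ->  6 a_3 = 5 a_1 = 15  ->  a_3 = 5/2
  x^2: 12 a_4 - 12 a_2 = 0  ->  12 a_4 = 12 a_2 = -24  ->  a_4 = -2
Truncated series: y(x) = -2 + 3 x - 2 x^2 + (5/2) x^3 - 2 x^4 + O(x^5).

a_0 = -2; a_1 = 3; a_2 = -2; a_3 = 5/2; a_4 = -2


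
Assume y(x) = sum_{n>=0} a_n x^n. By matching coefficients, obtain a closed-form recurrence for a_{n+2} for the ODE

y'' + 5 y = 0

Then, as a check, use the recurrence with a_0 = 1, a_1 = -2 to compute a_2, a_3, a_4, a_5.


Substitute y = sum_n a_n x^n into y'' + (const) y = 0.
y''(x) = sum_{n>=0} (n+2)(n+1) a_{n+2} x^n.
The ODE becomes sum_n [(n+2)(n+1) a_{n+2} + 5 a_n] x^n = 0.
Setting each coefficient to zero gives the recurrence:
  (n+2)(n+1) a_{n+2} + 5 a_n = 0,
  a_{n+2} = -5 / ((n+1)(n+2)) a_n.

Check with a_0 = 1, a_1 = -2 (apply the recurrence for n = 0, 1, 2, 3): a_0 = 1, a_1 = -2, a_2 = -5/2, a_3 = 5/3, a_4 = 25/24, a_5 = -5/12.

a_{n+2} = -5/((n+1)(n+2)) * a_n; check: a_0 = 1, a_1 = -2, a_2 = -5/2, a_3 = 5/3, a_4 = 25/24, a_5 = -5/12


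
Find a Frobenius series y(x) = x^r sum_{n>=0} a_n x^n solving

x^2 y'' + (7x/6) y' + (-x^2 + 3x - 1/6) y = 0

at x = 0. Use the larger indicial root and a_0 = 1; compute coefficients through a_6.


Write in Frobenius form y'' + (p(x)/x) y' + (q(x)/x^2) y = 0:
  p(x) = 7/6,  q(x) = -x^2 + 3x - 1/6.
Indicial equation: r(r-1) + (7/6) r + (-1/6) = 0 -> roots r_1 = 1/3, r_2 = -1/2.
Take r = r_1 = 1/3. Let y(x) = x^r sum_{n>=0} a_n x^n with a_0 = 1.
Substitute y = x^r sum a_n x^n and match x^{r+n}. The recurrence is
  D(n) a_n + 3 a_{n-1} - 1 a_{n-2} = 0,  where D(n) = (r+n)(r+n-1) + (7/6)(r+n) + (-1/6).
  a_n = [-3 a_{n-1} + 1 a_{n-2}] / D(n).
Since the indicial polynomial factors as (r - r_1)(r - r_2), D(n) = (r_1 + n - r_1)(r_1 + n - r_2) = n(n + 5/6).
Evaluating step by step (a_0 = 1):
  n = 1: D(1) = 1(1 + 5/6) = 11/6; numerator = -3(1) = -3; a_1 = (-3)/(11/6) = -18/11
  n = 2: D(2) = 2(2 + 5/6) = 17/3; numerator = -3(-18/11) + 1(1) = 65/11; a_2 = (65/11)/(17/3) = 195/187
  n = 3: D(3) = 3(3 + 5/6) = 23/2; numerator = -3(195/187) + 1(-18/11) = -81/17; a_3 = (-81/17)/(23/2) = -162/391
  n = 4: D(4) = 4(4 + 5/6) = 58/3; numerator = -3(-162/391) + 1(195/187) = 9831/4301; a_4 = (9831/4301)/(58/3) = 1017/8602
  n = 5: D(5) = 5(5 + 5/6) = 175/6; numerator = -3(1017/8602) + 1(-162/391) = -6615/8602; a_5 = (-6615/8602)/(175/6) = -567/21505
  n = 6: D(6) = 6(6 + 5/6) = 41; numerator = -3(-567/21505) + 1(1017/8602) = 369/1870; a_6 = (369/1870)/(41) = 9/1870

r = 1/3; a_0 = 1; a_1 = -18/11; a_2 = 195/187; a_3 = -162/391; a_4 = 1017/8602; a_5 = -567/21505; a_6 = 9/1870


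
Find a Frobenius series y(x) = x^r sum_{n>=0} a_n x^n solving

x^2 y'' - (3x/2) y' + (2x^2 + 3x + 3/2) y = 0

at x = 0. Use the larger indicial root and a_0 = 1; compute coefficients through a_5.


Write in Frobenius form y'' + (p(x)/x) y' + (q(x)/x^2) y = 0:
  p(x) = -3/2,  q(x) = 2x^2 + 3x + 3/2.
Indicial equation: r(r-1) + (-3/2) r + (3/2) = 0 -> roots r_1 = 3/2, r_2 = 1.
Take r = r_1 = 3/2. Let y(x) = x^r sum_{n>=0} a_n x^n with a_0 = 1.
Substitute y = x^r sum a_n x^n and match x^{r+n}. The recurrence is
  D(n) a_n + 3 a_{n-1} + 2 a_{n-2} = 0,  where D(n) = (r+n)(r+n-1) + (-3/2)(r+n) + (3/2).
  a_n = [-3 a_{n-1} - 2 a_{n-2}] / D(n).
Since the indicial polynomial factors as (r - r_1)(r - r_2), D(n) = (r_1 + n - r_1)(r_1 + n - r_2) = n(n + 1/2).
Evaluating step by step (a_0 = 1):
  n = 1: D(1) = 1(1 + 1/2) = 3/2; numerator = -3(1) = -3; a_1 = (-3)/(3/2) = -2
  n = 2: D(2) = 2(2 + 1/2) = 5; numerator = -3(-2) - 2(1) = 4; a_2 = (4)/(5) = 4/5
  n = 3: D(3) = 3(3 + 1/2) = 21/2; numerator = -3(4/5) - 2(-2) = 8/5; a_3 = (8/5)/(21/2) = 16/105
  n = 4: D(4) = 4(4 + 1/2) = 18; numerator = -3(16/105) - 2(4/5) = -72/35; a_4 = (-72/35)/(18) = -4/35
  n = 5: D(5) = 5(5 + 1/2) = 55/2; numerator = -3(-4/35) - 2(16/105) = 4/105; a_5 = (4/105)/(55/2) = 8/5775

r = 3/2; a_0 = 1; a_1 = -2; a_2 = 4/5; a_3 = 16/105; a_4 = -4/35; a_5 = 8/5775


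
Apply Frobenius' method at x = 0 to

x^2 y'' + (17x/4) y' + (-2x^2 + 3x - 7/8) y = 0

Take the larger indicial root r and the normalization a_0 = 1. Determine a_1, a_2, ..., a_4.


Write in Frobenius form y'' + (p(x)/x) y' + (q(x)/x^2) y = 0:
  p(x) = 17/4,  q(x) = -2x^2 + 3x - 7/8.
Indicial equation: r(r-1) + (17/4) r + (-7/8) = 0 -> roots r_1 = 1/4, r_2 = -7/2.
Take r = r_1 = 1/4. Let y(x) = x^r sum_{n>=0} a_n x^n with a_0 = 1.
Substitute y = x^r sum a_n x^n and match x^{r+n}. The recurrence is
  D(n) a_n + 3 a_{n-1} - 2 a_{n-2} = 0,  where D(n) = (r+n)(r+n-1) + (17/4)(r+n) + (-7/8).
  a_n = [-3 a_{n-1} + 2 a_{n-2}] / D(n).
Since the indicial polynomial factors as (r - r_1)(r - r_2), D(n) = (r_1 + n - r_1)(r_1 + n - r_2) = n(n + 15/4).
Evaluating step by step (a_0 = 1):
  n = 1: D(1) = 1(1 + 15/4) = 19/4; numerator = -3(1) = -3; a_1 = (-3)/(19/4) = -12/19
  n = 2: D(2) = 2(2 + 15/4) = 23/2; numerator = -3(-12/19) + 2(1) = 74/19; a_2 = (74/19)/(23/2) = 148/437
  n = 3: D(3) = 3(3 + 15/4) = 81/4; numerator = -3(148/437) + 2(-12/19) = -996/437; a_3 = (-996/437)/(81/4) = -1328/11799
  n = 4: D(4) = 4(4 + 15/4) = 31; numerator = -3(-1328/11799) + 2(148/437) = 3992/3933; a_4 = (3992/3933)/(31) = 3992/121923

r = 1/4; a_0 = 1; a_1 = -12/19; a_2 = 148/437; a_3 = -1328/11799; a_4 = 3992/121923


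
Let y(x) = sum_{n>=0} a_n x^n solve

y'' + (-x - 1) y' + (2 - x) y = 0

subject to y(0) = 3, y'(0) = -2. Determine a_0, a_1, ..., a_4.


Ansatz: y(x) = sum_{n>=0} a_n x^n, so y'(x) = sum_{n>=1} n a_n x^(n-1) and y''(x) = sum_{n>=2} n(n-1) a_n x^(n-2).
Substitute into P(x) y'' + Q(x) y' + R(x) y = 0 with P(x) = 1, Q(x) = -x - 1, R(x) = 2 - x, and match powers of x.
Initial conditions: a_0 = 3, a_1 = -2.
Setting the coefficient of each power of x to zero and solving order by order (substituting the coefficients already found):
  x^0: 2 a_2 - a_1 + 2 a_0 = 0  ->  2 a_2 = a_1 - 2 a_0 = -8  ->  a_2 = -4
  x^1: 6 a_3 - 2 a_2 + a_1 - a_0 = 0  ->  6 a_3 = 2 a_2 - a_1 + a_0 = -3  ->  a_3 = -1/2
  x^2: 12 a_4 - 3 a_3 - a_1 = 0  ->  12 a_4 = 3 a_3 + a_1 = -7/2  ->  a_4 = -7/24
Truncated series: y(x) = 3 - 2 x - 4 x^2 - (1/2) x^3 - (7/24) x^4 + O(x^5).

a_0 = 3; a_1 = -2; a_2 = -4; a_3 = -1/2; a_4 = -7/24


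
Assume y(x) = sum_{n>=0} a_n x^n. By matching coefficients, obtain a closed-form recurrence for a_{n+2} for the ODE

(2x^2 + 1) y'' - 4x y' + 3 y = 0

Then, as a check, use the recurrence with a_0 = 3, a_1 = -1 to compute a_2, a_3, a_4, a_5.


Substitute y = sum_n a_n x^n.
(1 + 2 x^2) y'' contributes (n+2)(n+1) a_{n+2} + 2 n(n-1) a_n at x^n.
-4 x y'(x) contributes -4 n a_n at x^n.
3 y(x) contributes 3 a_n at x^n.
Matching x^n: (n+2)(n+1) a_{n+2} + (2 n(n-1) - 4 n + 3) a_n = 0.
Thus a_{n+2} = (-2 n(n-1) + 4 n - 3) / ((n+1)(n+2)) * a_n.

Check with a_0 = 3, a_1 = -1 (apply the recurrence for n = 0, 1, 2, 3): a_0 = 3, a_1 = -1, a_2 = -9/2, a_3 = -1/6, a_4 = -3/8, a_5 = 1/40.

a_(n+2) = (-2 n(n-1) + 4 n - 3) / ((n+1)(n+2)) * a_n; check: a_0 = 3, a_1 = -1, a_2 = -9/2, a_3 = -1/6, a_4 = -3/8, a_5 = 1/40


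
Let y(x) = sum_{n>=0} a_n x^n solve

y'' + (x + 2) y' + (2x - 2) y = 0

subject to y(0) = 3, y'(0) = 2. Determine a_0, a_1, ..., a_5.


Ansatz: y(x) = sum_{n>=0} a_n x^n, so y'(x) = sum_{n>=1} n a_n x^(n-1) and y''(x) = sum_{n>=2} n(n-1) a_n x^(n-2).
Substitute into P(x) y'' + Q(x) y' + R(x) y = 0 with P(x) = 1, Q(x) = x + 2, R(x) = 2x - 2, and match powers of x.
Initial conditions: a_0 = 3, a_1 = 2.
Setting the coefficient of each power of x to zero and solving order by order (substituting the coefficients already found):
  x^0: 2 a_2 + 2 a_1 - 2 a_0 = 0  ->  2 a_2 = -2 a_1 + 2 a_0 = 2  ->  a_2 = 1
  x^1: 6 a_3 + 4 a_2 - a_1 + 2 a_0 = 0  ->  6 a_3 = -4 a_2 + a_1 - 2 a_0 = -8  ->  a_3 = -4/3
  x^2: 12 a_4 + 6 a_3 + 2 a_1 = 0  ->  12 a_4 = -6 a_3 - 2 a_1 = 4  ->  a_4 = 1/3
  x^3: 20 a_5 + 8 a_4 + a_3 + 2 a_2 = 0  ->  20 a_5 = -8 a_4 - a_3 - 2 a_2 = -10/3  ->  a_5 = -1/6
Truncated series: y(x) = 3 + 2 x + x^2 - (4/3) x^3 + (1/3) x^4 - (1/6) x^5 + O(x^6).

a_0 = 3; a_1 = 2; a_2 = 1; a_3 = -4/3; a_4 = 1/3; a_5 = -1/6


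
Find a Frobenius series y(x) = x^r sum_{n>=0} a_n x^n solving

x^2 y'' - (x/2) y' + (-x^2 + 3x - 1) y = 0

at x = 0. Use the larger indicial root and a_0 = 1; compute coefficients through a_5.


Write in Frobenius form y'' + (p(x)/x) y' + (q(x)/x^2) y = 0:
  p(x) = -1/2,  q(x) = -x^2 + 3x - 1.
Indicial equation: r(r-1) + (-1/2) r + (-1) = 0 -> roots r_1 = 2, r_2 = -1/2.
Take r = r_1 = 2. Let y(x) = x^r sum_{n>=0} a_n x^n with a_0 = 1.
Substitute y = x^r sum a_n x^n and match x^{r+n}. The recurrence is
  D(n) a_n + 3 a_{n-1} - 1 a_{n-2} = 0,  where D(n) = (r+n)(r+n-1) + (-1/2)(r+n) + (-1).
  a_n = [-3 a_{n-1} + 1 a_{n-2}] / D(n).
Since the indicial polynomial factors as (r - r_1)(r - r_2), D(n) = (r_1 + n - r_1)(r_1 + n - r_2) = n(n + 5/2).
Evaluating step by step (a_0 = 1):
  n = 1: D(1) = 1(1 + 5/2) = 7/2; numerator = -3(1) = -3; a_1 = (-3)/(7/2) = -6/7
  n = 2: D(2) = 2(2 + 5/2) = 9; numerator = -3(-6/7) + 1(1) = 25/7; a_2 = (25/7)/(9) = 25/63
  n = 3: D(3) = 3(3 + 5/2) = 33/2; numerator = -3(25/63) + 1(-6/7) = -43/21; a_3 = (-43/21)/(33/2) = -86/693
  n = 4: D(4) = 4(4 + 5/2) = 26; numerator = -3(-86/693) + 1(25/63) = 533/693; a_4 = (533/693)/(26) = 41/1386
  n = 5: D(5) = 5(5 + 5/2) = 75/2; numerator = -3(41/1386) + 1(-86/693) = -295/1386; a_5 = (-295/1386)/(75/2) = -59/10395

r = 2; a_0 = 1; a_1 = -6/7; a_2 = 25/63; a_3 = -86/693; a_4 = 41/1386; a_5 = -59/10395


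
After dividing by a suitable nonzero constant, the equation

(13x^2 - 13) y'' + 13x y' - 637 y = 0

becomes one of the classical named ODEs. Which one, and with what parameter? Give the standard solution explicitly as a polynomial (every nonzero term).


All three coefficients share the factor -13; dividing through by -13 gives  (1 - x^2) y'' - x y' + 49 y = 0.
This matches the Chebyshev equation (1 - x^2) y'' - x y' + n^2 y = 0 (note the -x y' term, not -2x y') with n^2 = 49, so n = 7; the polynomial solution is T_7(x).
With y = sum_k a_k x^k, matching x^k gives (k+2)(k+1) a_{k+2} = (k^2 - n^2) a_k = (k - 7)(k + 7) a_k. The right side vanishes at k = 7, so the series with the parity of 7 terminates at degree 7.
Standard normalization: leading coefficient of T_n is 2^(n-1), so a_7 = 2^6 = 64. Work downward with a_k = (k+1)(k+2) a_{k+2} / ((k - 7)(k + 7)):
  a_5 = (6)(7)(64) / ((5 - 7)(5 + 7)) = 2688/(-24) = -112
  a_3 = (4)(5)(-112) / ((3 - 7)(3 + 7)) = -2240/(-40) = 56
  a_1 = (2)(3)(56) / ((1 - 7)(1 + 7)) = 336/(-48) = -7
Hence T_7(x) = 64 x^7 - 112 x^5 + 56 x^3 - 7 x.

T_7(x); series = 64 x^7 - 112 x^5 + 56 x^3 - 7 x


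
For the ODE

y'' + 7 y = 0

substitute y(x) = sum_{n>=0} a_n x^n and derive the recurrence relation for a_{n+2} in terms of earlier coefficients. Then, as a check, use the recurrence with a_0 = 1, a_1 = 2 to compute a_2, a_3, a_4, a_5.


Substitute y = sum_n a_n x^n into y'' + (const) y = 0.
y''(x) = sum_{n>=0} (n+2)(n+1) a_{n+2} x^n.
The ODE becomes sum_n [(n+2)(n+1) a_{n+2} + 7 a_n] x^n = 0.
Setting each coefficient to zero gives the recurrence:
  (n+2)(n+1) a_{n+2} + 7 a_n = 0,
  a_{n+2} = -7 / ((n+1)(n+2)) a_n.

Check with a_0 = 1, a_1 = 2 (apply the recurrence for n = 0, 1, 2, 3): a_0 = 1, a_1 = 2, a_2 = -7/2, a_3 = -7/3, a_4 = 49/24, a_5 = 49/60.

a_{n+2} = -7/((n+1)(n+2)) * a_n; check: a_0 = 1, a_1 = 2, a_2 = -7/2, a_3 = -7/3, a_4 = 49/24, a_5 = 49/60


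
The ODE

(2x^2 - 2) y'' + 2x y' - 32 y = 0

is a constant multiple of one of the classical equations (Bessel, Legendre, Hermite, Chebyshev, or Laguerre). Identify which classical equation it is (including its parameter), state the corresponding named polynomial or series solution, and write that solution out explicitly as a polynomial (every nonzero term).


All three coefficients share the factor -2; dividing through by -2 gives  (1 - x^2) y'' - x y' + 16 y = 0.
This matches the Chebyshev equation (1 - x^2) y'' - x y' + n^2 y = 0 (note the -x y' term, not -2x y') with n^2 = 16, so n = 4; the polynomial solution is T_4(x).
With y = sum_k a_k x^k, matching x^k gives (k+2)(k+1) a_{k+2} = (k^2 - n^2) a_k = (k - 4)(k + 4) a_k. The right side vanishes at k = 4, so the series with the parity of 4 terminates at degree 4.
Standard normalization: leading coefficient of T_n is 2^(n-1), so a_4 = 2^3 = 8. Work downward with a_k = (k+1)(k+2) a_{k+2} / ((k - 4)(k + 4)):
  a_2 = (3)(4)(8) / ((2 - 4)(2 + 4)) = 96/(-12) = -8
  a_0 = (1)(2)(-8) / ((0 - 4)(0 + 4)) = -16/(-16) = 1
Hence T_4(x) = 8 x^4 - 8 x^2 + 1.

T_4(x); series = 8 x^4 - 8 x^2 + 1


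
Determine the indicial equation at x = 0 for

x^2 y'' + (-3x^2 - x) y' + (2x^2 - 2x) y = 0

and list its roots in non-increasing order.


Divide by x^2 to reach normal form y'' + P_1(x) y' + P_2(x) y = 0 with P_1(x) = -3 - 1/x and P_2(x) = 2 - 2/x.
x = 0 is a singular point because the y'-coefficient -3 - 1/x has a pole at x = 0 and the y-coefficient 2 - 2/x has a pole at x = 0.
It is a regular singular point because x P_1(x) = p(x) = -3x - 1 and x^2 P_2(x) = q(x) = 2x^2 - 2x are polynomials, hence analytic at x = 0.
p(0) = -1,  q(0) = 0.
Indicial equation: r(r-1) + p(0) r + q(0) = 0, i.e. r^2 + (p(0) - 1) r + q(0) = 0, i.e. r^2 - 2 r = 0.
Discriminant: (-2)^2 - 4(0) = 4, so r = (2 ± 2)/2.
Solving: r_1 = 2, r_2 = 0.

indicial: r^2 - 2 r = 0; roots r_1 = 2, r_2 = 0


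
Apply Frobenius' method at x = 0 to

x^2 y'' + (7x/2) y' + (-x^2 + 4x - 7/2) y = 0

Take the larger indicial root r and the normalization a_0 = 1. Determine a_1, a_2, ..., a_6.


Write in Frobenius form y'' + (p(x)/x) y' + (q(x)/x^2) y = 0:
  p(x) = 7/2,  q(x) = -x^2 + 4x - 7/2.
Indicial equation: r(r-1) + (7/2) r + (-7/2) = 0 -> roots r_1 = 1, r_2 = -7/2.
Take r = r_1 = 1. Let y(x) = x^r sum_{n>=0} a_n x^n with a_0 = 1.
Substitute y = x^r sum a_n x^n and match x^{r+n}. The recurrence is
  D(n) a_n + 4 a_{n-1} - 1 a_{n-2} = 0,  where D(n) = (r+n)(r+n-1) + (7/2)(r+n) + (-7/2).
  a_n = [-4 a_{n-1} + 1 a_{n-2}] / D(n).
Since the indicial polynomial factors as (r - r_1)(r - r_2), D(n) = (r_1 + n - r_1)(r_1 + n - r_2) = n(n + 9/2).
Evaluating step by step (a_0 = 1):
  n = 1: D(1) = 1(1 + 9/2) = 11/2; numerator = -4(1) = -4; a_1 = (-4)/(11/2) = -8/11
  n = 2: D(2) = 2(2 + 9/2) = 13; numerator = -4(-8/11) + 1(1) = 43/11; a_2 = (43/11)/(13) = 43/143
  n = 3: D(3) = 3(3 + 9/2) = 45/2; numerator = -4(43/143) + 1(-8/11) = -276/143; a_3 = (-276/143)/(45/2) = -184/2145
  n = 4: D(4) = 4(4 + 9/2) = 34; numerator = -4(-184/2145) + 1(43/143) = 1381/2145; a_4 = (1381/2145)/(34) = 1381/72930
  n = 5: D(5) = 5(5 + 9/2) = 95/2; numerator = -4(1381/72930) + 1(-184/2145) = -1178/7293; a_5 = (-1178/7293)/(95/2) = -124/36465
  n = 6: D(6) = 6(6 + 9/2) = 63; numerator = -4(-124/36465) + 1(1381/72930) = 791/24310; a_6 = (791/24310)/(63) = 113/218790

r = 1; a_0 = 1; a_1 = -8/11; a_2 = 43/143; a_3 = -184/2145; a_4 = 1381/72930; a_5 = -124/36465; a_6 = 113/218790


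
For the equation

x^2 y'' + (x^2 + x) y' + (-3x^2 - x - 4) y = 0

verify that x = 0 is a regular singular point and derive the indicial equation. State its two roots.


Divide by x^2 to reach normal form y'' + P_1(x) y' + P_2(x) y = 0 with P_1(x) = 1 + 1/x and P_2(x) = -3 - 1/x - 4/x^2.
x = 0 is a singular point because the y'-coefficient 1 + 1/x has a pole at x = 0 and the y-coefficient -3 - 1/x - 4/x^2 has a pole at x = 0.
It is a regular singular point because x P_1(x) = p(x) = x + 1 and x^2 P_2(x) = q(x) = -3x^2 - x - 4 are polynomials, hence analytic at x = 0.
p(0) = 1,  q(0) = -4.
Indicial equation: r(r-1) + p(0) r + q(0) = 0, i.e. r^2 + (p(0) - 1) r + q(0) = 0, i.e. r^2 - 4 = 0.
Discriminant: (0)^2 - 4(-4) = 16, so r = (0 ± 4)/2.
Solving: r_1 = 2, r_2 = -2.

indicial: r^2 - 4 = 0; roots r_1 = 2, r_2 = -2


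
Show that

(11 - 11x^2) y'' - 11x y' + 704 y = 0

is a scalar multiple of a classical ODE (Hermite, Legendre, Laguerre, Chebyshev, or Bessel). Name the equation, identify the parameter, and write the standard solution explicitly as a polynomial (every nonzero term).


All three coefficients share the factor 11; dividing through by 11 gives  (1 - x^2) y'' - x y' + 64 y = 0.
This matches the Chebyshev equation (1 - x^2) y'' - x y' + n^2 y = 0 (note the -x y' term, not -2x y') with n^2 = 64, so n = 8; the polynomial solution is T_8(x).
With y = sum_k a_k x^k, matching x^k gives (k+2)(k+1) a_{k+2} = (k^2 - n^2) a_k = (k - 8)(k + 8) a_k. The right side vanishes at k = 8, so the series with the parity of 8 terminates at degree 8.
Standard normalization: leading coefficient of T_n is 2^(n-1), so a_8 = 2^7 = 128. Work downward with a_k = (k+1)(k+2) a_{k+2} / ((k - 8)(k + 8)):
  a_6 = (7)(8)(128) / ((6 - 8)(6 + 8)) = 7168/(-28) = -256
  a_4 = (5)(6)(-256) / ((4 - 8)(4 + 8)) = -7680/(-48) = 160
  a_2 = (3)(4)(160) / ((2 - 8)(2 + 8)) = 1920/(-60) = -32
  a_0 = (1)(2)(-32) / ((0 - 8)(0 + 8)) = -64/(-64) = 1
Hence T_8(x) = 128 x^8 - 256 x^6 + 160 x^4 - 32 x^2 + 1.

T_8(x); series = 128 x^8 - 256 x^6 + 160 x^4 - 32 x^2 + 1


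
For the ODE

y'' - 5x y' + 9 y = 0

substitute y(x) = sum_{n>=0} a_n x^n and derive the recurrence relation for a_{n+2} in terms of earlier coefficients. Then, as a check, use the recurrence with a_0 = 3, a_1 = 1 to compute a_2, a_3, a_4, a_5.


Substitute y = sum_n a_n x^n.
y''(x) has coefficient (n+2)(n+1) a_{n+2} at x^n;
-5 x y'(x) has coefficient -5 n a_n at x^n (shift);
9 y(x) has coefficient 9 a_n at x^n.
Matching x^n: (n+2)(n+1) a_{n+2} + (-5n + 9) a_n = 0.
Thus a_{n+2} = (5n - 9) / ((n+1)(n+2)) * a_n.

Check with a_0 = 3, a_1 = 1 (apply the recurrence for n = 0, 1, 2, 3): a_0 = 3, a_1 = 1, a_2 = -27/2, a_3 = -2/3, a_4 = -9/8, a_5 = -1/5.

a_(n+2) = (5n - 9) / ((n+1)(n+2)) * a_n; check: a_0 = 3, a_1 = 1, a_2 = -27/2, a_3 = -2/3, a_4 = -9/8, a_5 = -1/5


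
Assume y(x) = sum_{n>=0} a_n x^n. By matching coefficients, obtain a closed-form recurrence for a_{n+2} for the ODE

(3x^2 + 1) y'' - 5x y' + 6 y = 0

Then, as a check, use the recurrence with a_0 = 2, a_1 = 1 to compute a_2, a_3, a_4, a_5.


Substitute y = sum_n a_n x^n.
(1 + 3 x^2) y'' contributes (n+2)(n+1) a_{n+2} + 3 n(n-1) a_n at x^n.
-5 x y'(x) contributes -5 n a_n at x^n.
6 y(x) contributes 6 a_n at x^n.
Matching x^n: (n+2)(n+1) a_{n+2} + (3 n(n-1) - 5 n + 6) a_n = 0.
Thus a_{n+2} = (-3 n(n-1) + 5 n - 6) / ((n+1)(n+2)) * a_n.

Check with a_0 = 2, a_1 = 1 (apply the recurrence for n = 0, 1, 2, 3): a_0 = 2, a_1 = 1, a_2 = -6, a_3 = -1/6, a_4 = 1, a_5 = 3/40.

a_(n+2) = (-3 n(n-1) + 5 n - 6) / ((n+1)(n+2)) * a_n; check: a_0 = 2, a_1 = 1, a_2 = -6, a_3 = -1/6, a_4 = 1, a_5 = 3/40


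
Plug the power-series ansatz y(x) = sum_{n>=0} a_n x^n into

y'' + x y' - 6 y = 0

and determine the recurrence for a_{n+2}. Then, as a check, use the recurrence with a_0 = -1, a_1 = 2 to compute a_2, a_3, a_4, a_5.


Substitute y = sum_n a_n x^n.
y''(x) has coefficient (n+2)(n+1) a_{n+2} at x^n;
x y'(x) has coefficient n a_n at x^n (shift);
-6 y(x) has coefficient -6 a_n at x^n.
Matching x^n: (n+2)(n+1) a_{n+2} + (n - 6) a_n = 0.
Thus a_{n+2} = (-n + 6) / ((n+1)(n+2)) * a_n.

Check with a_0 = -1, a_1 = 2 (apply the recurrence for n = 0, 1, 2, 3): a_0 = -1, a_1 = 2, a_2 = -3, a_3 = 5/3, a_4 = -1, a_5 = 1/4.

a_(n+2) = (-n + 6) / ((n+1)(n+2)) * a_n; check: a_0 = -1, a_1 = 2, a_2 = -3, a_3 = 5/3, a_4 = -1, a_5 = 1/4


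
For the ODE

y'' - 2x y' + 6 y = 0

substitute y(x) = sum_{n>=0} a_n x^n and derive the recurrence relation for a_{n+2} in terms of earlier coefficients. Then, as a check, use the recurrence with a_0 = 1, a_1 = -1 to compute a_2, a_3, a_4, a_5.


Substitute y = sum_n a_n x^n.
y''(x) has coefficient (n+2)(n+1) a_{n+2} at x^n;
-2 x y'(x) has coefficient -2 n a_n at x^n (shift);
6 y(x) has coefficient 6 a_n at x^n.
Matching x^n: (n+2)(n+1) a_{n+2} + (-2n + 6) a_n = 0.
Thus a_{n+2} = (2n - 6) / ((n+1)(n+2)) * a_n.

Check with a_0 = 1, a_1 = -1 (apply the recurrence for n = 0, 1, 2, 3): a_0 = 1, a_1 = -1, a_2 = -3, a_3 = 2/3, a_4 = 1/2, a_5 = 0.

a_(n+2) = (2n - 6) / ((n+1)(n+2)) * a_n; check: a_0 = 1, a_1 = -1, a_2 = -3, a_3 = 2/3, a_4 = 1/2, a_5 = 0


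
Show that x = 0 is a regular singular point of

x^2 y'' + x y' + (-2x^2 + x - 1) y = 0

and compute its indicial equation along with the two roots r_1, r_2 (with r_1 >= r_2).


Divide by x^2 to reach normal form y'' + P_1(x) y' + P_2(x) y = 0 with P_1(x) = 1/x and P_2(x) = -2 + 1/x - 1/x^2.
x = 0 is a singular point because the y'-coefficient 1/x has a pole at x = 0 and the y-coefficient -2 + 1/x - 1/x^2 has a pole at x = 0.
It is a regular singular point because x P_1(x) = p(x) = 1 and x^2 P_2(x) = q(x) = -2x^2 + x - 1 are polynomials, hence analytic at x = 0.
p(0) = 1,  q(0) = -1.
Indicial equation: r(r-1) + p(0) r + q(0) = 0, i.e. r^2 + (p(0) - 1) r + q(0) = 0, i.e. r^2 - 1 = 0.
Discriminant: (0)^2 - 4(-1) = 4, so r = (0 ± 2)/2.
Solving: r_1 = 1, r_2 = -1.

indicial: r^2 - 1 = 0; roots r_1 = 1, r_2 = -1


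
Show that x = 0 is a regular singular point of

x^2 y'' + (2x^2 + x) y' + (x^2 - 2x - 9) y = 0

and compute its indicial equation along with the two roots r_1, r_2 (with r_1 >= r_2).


Divide by x^2 to reach normal form y'' + P_1(x) y' + P_2(x) y = 0 with P_1(x) = 2 + 1/x and P_2(x) = 1 - 2/x - 9/x^2.
x = 0 is a singular point because the y'-coefficient 2 + 1/x has a pole at x = 0 and the y-coefficient 1 - 2/x - 9/x^2 has a pole at x = 0.
It is a regular singular point because x P_1(x) = p(x) = 2x + 1 and x^2 P_2(x) = q(x) = x^2 - 2x - 9 are polynomials, hence analytic at x = 0.
p(0) = 1,  q(0) = -9.
Indicial equation: r(r-1) + p(0) r + q(0) = 0, i.e. r^2 + (p(0) - 1) r + q(0) = 0, i.e. r^2 - 9 = 0.
Discriminant: (0)^2 - 4(-9) = 36, so r = (0 ± 6)/2.
Solving: r_1 = 3, r_2 = -3.

indicial: r^2 - 9 = 0; roots r_1 = 3, r_2 = -3


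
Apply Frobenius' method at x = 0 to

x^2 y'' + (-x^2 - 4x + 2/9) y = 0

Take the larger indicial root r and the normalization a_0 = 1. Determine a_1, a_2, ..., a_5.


Write in Frobenius form y'' + (p(x)/x) y' + (q(x)/x^2) y = 0:
  p(x) = 0,  q(x) = -x^2 - 4x + 2/9.
Indicial equation: r(r-1) + (0) r + (2/9) = 0 -> roots r_1 = 2/3, r_2 = 1/3.
Take r = r_1 = 2/3. Let y(x) = x^r sum_{n>=0} a_n x^n with a_0 = 1.
Substitute y = x^r sum a_n x^n and match x^{r+n}. The recurrence is
  D(n) a_n - 4 a_{n-1} - 1 a_{n-2} = 0,  where D(n) = (r+n)(r+n-1) + (0)(r+n) + (2/9).
  a_n = [4 a_{n-1} + 1 a_{n-2}] / D(n).
Since the indicial polynomial factors as (r - r_1)(r - r_2), D(n) = (r_1 + n - r_1)(r_1 + n - r_2) = n(n + 1/3).
Evaluating step by step (a_0 = 1):
  n = 1: D(1) = 1(1 + 1/3) = 4/3; numerator = 4(1) = 4; a_1 = (4)/(4/3) = 3
  n = 2: D(2) = 2(2 + 1/3) = 14/3; numerator = 4(3) + 1(1) = 13; a_2 = (13)/(14/3) = 39/14
  n = 3: D(3) = 3(3 + 1/3) = 10; numerator = 4(39/14) + 1(3) = 99/7; a_3 = (99/7)/(10) = 99/70
  n = 4: D(4) = 4(4 + 1/3) = 52/3; numerator = 4(99/70) + 1(39/14) = 591/70; a_4 = (591/70)/(52/3) = 1773/3640
  n = 5: D(5) = 5(5 + 1/3) = 80/3; numerator = 4(1773/3640) + 1(99/70) = 306/91; a_5 = (306/91)/(80/3) = 459/3640

r = 2/3; a_0 = 1; a_1 = 3; a_2 = 39/14; a_3 = 99/70; a_4 = 1773/3640; a_5 = 459/3640


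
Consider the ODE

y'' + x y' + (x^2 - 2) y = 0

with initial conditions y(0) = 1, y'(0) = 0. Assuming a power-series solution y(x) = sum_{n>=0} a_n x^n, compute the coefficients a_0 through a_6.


Ansatz: y(x) = sum_{n>=0} a_n x^n, so y'(x) = sum_{n>=1} n a_n x^(n-1) and y''(x) = sum_{n>=2} n(n-1) a_n x^(n-2).
Substitute into P(x) y'' + Q(x) y' + R(x) y = 0 with P(x) = 1, Q(x) = x, R(x) = x^2 - 2, and match powers of x.
Initial conditions: a_0 = 1, a_1 = 0.
Setting the coefficient of each power of x to zero and solving order by order (substituting the coefficients already found):
  x^0: 2 a_2 - 2 a_0 = 0  ->  2 a_2 = 2 a_0 = 2  ->  a_2 = 1
  x^1: 6 a_3 - a_1 = 0  ->  6 a_3 = a_1 = 0  ->  a_3 = 0
  x^2: 12 a_4 + a_0 = 0  ->  12 a_4 = -a_0 = -1  ->  a_4 = -1/12
  x^3: 20 a_5 + a_3 + a_1 = 0  ->  20 a_5 = -a_3 - a_1 = 0  ->  a_5 = 0
  x^4: 30 a_6 + 2 a_4 + a_2 = 0  ->  30 a_6 = -2 a_4 - a_2 = -5/6  ->  a_6 = -1/36
Truncated series: y(x) = 1 + x^2 - (1/12) x^4 - (1/36) x^6 + O(x^7).

a_0 = 1; a_1 = 0; a_2 = 1; a_3 = 0; a_4 = -1/12; a_5 = 0; a_6 = -1/36


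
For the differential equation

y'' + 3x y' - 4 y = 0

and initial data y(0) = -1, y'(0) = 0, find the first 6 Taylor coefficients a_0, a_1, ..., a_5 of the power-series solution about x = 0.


Ansatz: y(x) = sum_{n>=0} a_n x^n, so y'(x) = sum_{n>=1} n a_n x^(n-1) and y''(x) = sum_{n>=2} n(n-1) a_n x^(n-2).
Substitute into P(x) y'' + Q(x) y' + R(x) y = 0 with P(x) = 1, Q(x) = 3x, R(x) = -4, and match powers of x.
Initial conditions: a_0 = -1, a_1 = 0.
Setting the coefficient of each power of x to zero and solving order by order (substituting the coefficients already found):
  x^0: 2 a_2 - 4 a_0 = 0  ->  2 a_2 = 4 a_0 = -4  ->  a_2 = -2
  x^1: 6 a_3 - a_1 = 0  ->  6 a_3 = a_1 = 0  ->  a_3 = 0
  x^2: 12 a_4 + 2 a_2 = 0  ->  12 a_4 = -2 a_2 = 4  ->  a_4 = 1/3
  x^3: 20 a_5 + 5 a_3 = 0  ->  20 a_5 = -5 a_3 = 0  ->  a_5 = 0
Truncated series: y(x) = -1 - 2 x^2 + (1/3) x^4 + O(x^6).

a_0 = -1; a_1 = 0; a_2 = -2; a_3 = 0; a_4 = 1/3; a_5 = 0


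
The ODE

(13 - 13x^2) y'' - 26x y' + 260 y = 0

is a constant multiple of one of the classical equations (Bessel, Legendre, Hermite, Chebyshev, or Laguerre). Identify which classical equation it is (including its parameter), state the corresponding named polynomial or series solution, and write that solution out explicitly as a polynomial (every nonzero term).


All three coefficients share the factor 13; dividing through by 13 gives  (1 - x^2) y'' - 2x y' + 20 y = 0.
This matches the Legendre equation (1 - x^2) y'' - 2x y' + n(n+1) y = 0 (note the -2x y' term) with n(n+1) = 20, so n = 4; the polynomial solution is P_4(x).
With y = sum_k a_k x^k, matching x^k gives (k+2)(k+1) a_{k+2} = [k(k+1) - n(n+1)] a_k = (k - 4)(k + 5) a_k. The right side vanishes at k = 4, so the series with the parity of 4 terminates at degree 4.
Standard normalization (P_n(1) = 1): leading coefficient (2n)!/(2^n (n!)^2) = 40320/(16*576) = 35/8, so a_4 = 35/8. Work downward with a_k = (k+1)(k+2) a_{k+2} / ((k - 4)(k + 5)):
  a_2 = (3)(4)(35/8) / ((2 - 4)(2 + 5)) = (105/2)/(-14) = -15/4
  a_0 = (1)(2)(-15/4) / ((0 - 4)(0 + 5)) = (-15/2)/(-20) = 3/8
Hence P_4(x) = 35 x^4/8 - 15 x^2/4 + 3/8.

P_4(x); series = 35 x^4/8 - 15 x^2/4 + 3/8


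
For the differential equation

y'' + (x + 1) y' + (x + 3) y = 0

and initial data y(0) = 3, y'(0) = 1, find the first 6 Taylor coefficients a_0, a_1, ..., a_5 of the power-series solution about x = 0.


Ansatz: y(x) = sum_{n>=0} a_n x^n, so y'(x) = sum_{n>=1} n a_n x^(n-1) and y''(x) = sum_{n>=2} n(n-1) a_n x^(n-2).
Substitute into P(x) y'' + Q(x) y' + R(x) y = 0 with P(x) = 1, Q(x) = x + 1, R(x) = x + 3, and match powers of x.
Initial conditions: a_0 = 3, a_1 = 1.
Setting the coefficient of each power of x to zero and solving order by order (substituting the coefficients already found):
  x^0: 2 a_2 + a_1 + 3 a_0 = 0  ->  2 a_2 = -a_1 - 3 a_0 = -10  ->  a_2 = -5
  x^1: 6 a_3 + 2 a_2 + 4 a_1 + a_0 = 0  ->  6 a_3 = -2 a_2 - 4 a_1 - a_0 = 3  ->  a_3 = 1/2
  x^2: 12 a_4 + 3 a_3 + 5 a_2 + a_1 = 0  ->  12 a_4 = -3 a_3 - 5 a_2 - a_1 = 45/2  ->  a_4 = 15/8
  x^3: 20 a_5 + 4 a_4 + 6 a_3 + a_2 = 0  ->  20 a_5 = -4 a_4 - 6 a_3 - a_2 = -11/2  ->  a_5 = -11/40
Truncated series: y(x) = 3 + x - 5 x^2 + (1/2) x^3 + (15/8) x^4 - (11/40) x^5 + O(x^6).

a_0 = 3; a_1 = 1; a_2 = -5; a_3 = 1/2; a_4 = 15/8; a_5 = -11/40


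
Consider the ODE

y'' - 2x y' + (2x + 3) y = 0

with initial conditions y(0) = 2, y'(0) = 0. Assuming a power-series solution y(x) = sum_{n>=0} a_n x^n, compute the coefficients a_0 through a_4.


Ansatz: y(x) = sum_{n>=0} a_n x^n, so y'(x) = sum_{n>=1} n a_n x^(n-1) and y''(x) = sum_{n>=2} n(n-1) a_n x^(n-2).
Substitute into P(x) y'' + Q(x) y' + R(x) y = 0 with P(x) = 1, Q(x) = -2x, R(x) = 2x + 3, and match powers of x.
Initial conditions: a_0 = 2, a_1 = 0.
Setting the coefficient of each power of x to zero and solving order by order (substituting the coefficients already found):
  x^0: 2 a_2 + 3 a_0 = 0  ->  2 a_2 = -3 a_0 = -6  ->  a_2 = -3
  x^1: 6 a_3 + a_1 + 2 a_0 = 0  ->  6 a_3 = -a_1 - 2 a_0 = -4  ->  a_3 = -2/3
  x^2: 12 a_4 - a_2 + 2 a_1 = 0  ->  12 a_4 = a_2 - 2 a_1 = -3  ->  a_4 = -1/4
Truncated series: y(x) = 2 - 3 x^2 - (2/3) x^3 - (1/4) x^4 + O(x^5).

a_0 = 2; a_1 = 0; a_2 = -3; a_3 = -2/3; a_4 = -1/4


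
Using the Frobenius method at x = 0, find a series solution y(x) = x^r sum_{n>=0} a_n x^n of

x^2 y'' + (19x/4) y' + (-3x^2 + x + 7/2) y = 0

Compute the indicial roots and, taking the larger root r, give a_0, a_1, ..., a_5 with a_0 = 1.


Write in Frobenius form y'' + (p(x)/x) y' + (q(x)/x^2) y = 0:
  p(x) = 19/4,  q(x) = -3x^2 + x + 7/2.
Indicial equation: r(r-1) + (19/4) r + (7/2) = 0 -> roots r_1 = -7/4, r_2 = -2.
Take r = r_1 = -7/4. Let y(x) = x^r sum_{n>=0} a_n x^n with a_0 = 1.
Substitute y = x^r sum a_n x^n and match x^{r+n}. The recurrence is
  D(n) a_n + 1 a_{n-1} - 3 a_{n-2} = 0,  where D(n) = (r+n)(r+n-1) + (19/4)(r+n) + (7/2).
  a_n = [-1 a_{n-1} + 3 a_{n-2}] / D(n).
Since the indicial polynomial factors as (r - r_1)(r - r_2), D(n) = (r_1 + n - r_1)(r_1 + n - r_2) = n(n + 1/4).
Evaluating step by step (a_0 = 1):
  n = 1: D(1) = 1(1 + 1/4) = 5/4; numerator = -1(1) = -1; a_1 = (-1)/(5/4) = -4/5
  n = 2: D(2) = 2(2 + 1/4) = 9/2; numerator = -1(-4/5) + 3(1) = 19/5; a_2 = (19/5)/(9/2) = 38/45
  n = 3: D(3) = 3(3 + 1/4) = 39/4; numerator = -1(38/45) + 3(-4/5) = -146/45; a_3 = (-146/45)/(39/4) = -584/1755
  n = 4: D(4) = 4(4 + 1/4) = 17; numerator = -1(-584/1755) + 3(38/45) = 1006/351; a_4 = (1006/351)/(17) = 1006/5967
  n = 5: D(5) = 5(5 + 1/4) = 105/4; numerator = -1(1006/5967) + 3(-584/1755) = -2678/2295; a_5 = (-2678/2295)/(105/4) = -10712/240975

r = -7/4; a_0 = 1; a_1 = -4/5; a_2 = 38/45; a_3 = -584/1755; a_4 = 1006/5967; a_5 = -10712/240975


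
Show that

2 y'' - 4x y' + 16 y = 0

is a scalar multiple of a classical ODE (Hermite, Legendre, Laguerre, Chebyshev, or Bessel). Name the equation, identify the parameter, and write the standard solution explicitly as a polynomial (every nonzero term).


All three coefficients share the factor 2; dividing through by 2 gives  y'' - 2x y' + 8 y = 0.
This matches the Hermite equation y'' - 2x y' + 2n y = 0 with 2n = 8, so n = 4; the polynomial solution is H_4(x).
With y = sum_k a_k x^k, matching x^k gives (k+2)(k+1) a_{k+2} = 2(k - n) a_k = 2(k - 4) a_k. The right side vanishes at k = 4, so the series with the parity of 4 terminates at degree 4.
Standard normalization: leading coefficient of H_n is 2^n, so a_4 = 2^4 = 16. Work downward with a_k = (k+1)(k+2) a_{k+2} / (2(k - n)):
  a_2 = (3)(4)(16) / (2(2 - 4)) = 192/(-4) = -48
  a_0 = (1)(2)(-48) / (2(0 - 4)) = -96/(-8) = 12
Hence H_4(x) = 16 x^4 - 48 x^2 + 12.

H_4(x); series = 16 x^4 - 48 x^2 + 12
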